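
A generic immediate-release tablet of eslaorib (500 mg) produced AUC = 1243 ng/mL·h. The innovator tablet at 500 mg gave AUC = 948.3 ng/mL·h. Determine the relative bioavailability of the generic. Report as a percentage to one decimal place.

F_rel = 131.1%

F_rel = (AUC_test/D_test) / (AUC_ref/D_ref)
      = (1243/500) / (948.3/500)
      = 2.486 / 1.8966 = 1.3108 = 131.08%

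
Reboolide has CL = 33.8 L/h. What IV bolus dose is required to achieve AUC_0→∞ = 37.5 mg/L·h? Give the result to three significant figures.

Dose = 1270 mg

Dose_iv = CL × AUC_0→∞
     = 33.8 × 37.5 = 1267.5 mg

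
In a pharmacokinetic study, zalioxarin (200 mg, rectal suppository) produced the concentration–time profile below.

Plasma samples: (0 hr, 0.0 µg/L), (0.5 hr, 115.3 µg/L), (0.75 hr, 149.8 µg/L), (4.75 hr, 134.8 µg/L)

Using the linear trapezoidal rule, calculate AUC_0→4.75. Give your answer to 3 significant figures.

AUC = 631 µg/L·hr

Trapezoidal AUC_0→4.75:
  [0→0.5]: (0.0+115.3)/2 × 0.5 = 28.825
  [0.5→0.75]: (115.3+149.8)/2 × 0.25 = 33.1375
  [0.75→4.75]: (149.8+134.8)/2 × 4 = 569.2
  Sum = 631.1625 µg/L·hr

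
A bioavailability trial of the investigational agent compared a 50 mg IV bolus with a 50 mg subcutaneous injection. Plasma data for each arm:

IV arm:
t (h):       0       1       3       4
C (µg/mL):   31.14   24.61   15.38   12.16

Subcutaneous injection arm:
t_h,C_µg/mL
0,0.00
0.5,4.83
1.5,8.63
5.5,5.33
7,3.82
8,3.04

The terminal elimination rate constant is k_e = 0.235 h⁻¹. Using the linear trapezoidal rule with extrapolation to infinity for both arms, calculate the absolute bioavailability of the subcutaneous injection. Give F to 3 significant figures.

Trapezoidal AUC_0→4 (IV):
  [0→1]: (31.14+24.61)/2 × 1 = 27.875
  [1→3]: (24.61+15.38)/2 × 2 = 39.99
  [3→4]: (15.38+12.16)/2 × 1 = 13.77
  Sum = 81.635 µg/mL·h
IV tail: 12.16/0.235 = 51.745; AUC_iv,0→∞ = 81.635 + 51.745 = 133.38 µg/mL·h
Trapezoidal AUC_0→8 (subcutaneous injection):
  [0→0.5]: (0.00+4.83)/2 × 0.5 = 1.2075
  [0.5→1.5]: (4.83+8.63)/2 × 1 = 6.73
  [1.5→5.5]: (8.63+5.33)/2 × 4 = 27.92
  [5.5→7]: (5.33+3.82)/2 × 1.5 = 6.8625
  [7→8]: (3.82+3.04)/2 × 1 = 3.43
  Sum = 46.15 µg/mL·h
subcutaneous injection tail: 3.04/0.235 = 12.936; AUC_ev,0→∞ = 46.15 + 12.936 = 59.086 µg/mL·h
F = (AUC_ev/D_ev)/(AUC_iv/D_iv) = (59.086/50)/(133.38/50) = 1.18172/2.6676 = 0.4430

F = 0.443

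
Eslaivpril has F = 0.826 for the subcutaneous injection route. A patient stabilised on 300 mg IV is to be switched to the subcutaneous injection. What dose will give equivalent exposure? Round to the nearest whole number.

For equal systemic exposure: F × D_ev = D_iv
D_ev = D_iv / F = 300 / 0.826 = 363.196 mg

D_subcutaneous = 363 mg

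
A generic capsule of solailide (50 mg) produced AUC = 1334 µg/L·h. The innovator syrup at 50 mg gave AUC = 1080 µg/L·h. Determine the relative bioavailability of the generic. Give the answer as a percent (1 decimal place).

F_rel = 123.5%

F_rel = (AUC_test/D_test) / (AUC_ref/D_ref)
      = (1334/50) / (1080/50)
      = 26.68 / 21.6 = 1.2352 = 123.52%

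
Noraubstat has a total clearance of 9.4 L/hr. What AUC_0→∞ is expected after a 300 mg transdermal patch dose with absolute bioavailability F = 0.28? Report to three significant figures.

AUC_0→∞ = F × Dose / CL
        = 0.28 × 300 / 9.4 = 8.93617 mg/L·hr

AUC = 8.94 mg/L·hr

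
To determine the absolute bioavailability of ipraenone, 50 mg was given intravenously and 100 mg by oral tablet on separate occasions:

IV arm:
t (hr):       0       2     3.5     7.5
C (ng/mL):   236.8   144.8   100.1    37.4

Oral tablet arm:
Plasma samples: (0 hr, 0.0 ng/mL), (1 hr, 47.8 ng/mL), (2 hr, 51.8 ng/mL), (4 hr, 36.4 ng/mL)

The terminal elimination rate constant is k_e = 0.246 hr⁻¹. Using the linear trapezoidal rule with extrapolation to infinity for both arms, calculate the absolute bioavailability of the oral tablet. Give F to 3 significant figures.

Trapezoidal AUC_0→7.5 (IV):
  [0→2]: (236.8+144.8)/2 × 2 = 381.6
  [2→3.5]: (144.8+100.1)/2 × 1.5 = 183.675
  [3.5→7.5]: (100.1+37.4)/2 × 4 = 275.0
  Sum = 840.275 ng/mL·hr
IV tail: 37.4/0.246 = 152.033; AUC_iv,0→∞ = 840.275 + 152.033 = 992.308 ng/mL·hr
Trapezoidal AUC_0→4 (oral tablet):
  [0→1]: (0.0+47.8)/2 × 1 = 23.9
  [1→2]: (47.8+51.8)/2 × 1 = 49.8
  [2→4]: (51.8+36.4)/2 × 2 = 88.2
  Sum = 161.9 ng/mL·hr
oral tablet tail: 36.4/0.246 = 147.967; AUC_ev,0→∞ = 161.9 + 147.967 = 309.867 ng/mL·hr
F = (AUC_ev/D_ev)/(AUC_iv/D_iv) = (309.867/100)/(992.308/50) = 3.09867/19.84616 = 0.1561

F = 0.156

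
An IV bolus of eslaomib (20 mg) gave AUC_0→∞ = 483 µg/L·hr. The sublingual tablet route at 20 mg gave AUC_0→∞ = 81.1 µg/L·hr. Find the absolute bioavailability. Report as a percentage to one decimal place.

F = 16.8%

F = (AUC_ev / D_ev) / (AUC_iv / D_iv)
  = (81.1/20) / (483/20)
  = 4.055 / 24.15 = 0.1679
  = 16.79%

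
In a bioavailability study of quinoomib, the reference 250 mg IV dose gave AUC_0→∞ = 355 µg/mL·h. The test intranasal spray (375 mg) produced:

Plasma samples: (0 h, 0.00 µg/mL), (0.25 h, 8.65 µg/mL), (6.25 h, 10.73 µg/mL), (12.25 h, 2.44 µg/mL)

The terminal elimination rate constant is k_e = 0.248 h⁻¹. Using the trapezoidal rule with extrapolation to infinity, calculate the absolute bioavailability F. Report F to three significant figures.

Trapezoidal AUC_0→12.25 (intranasal spray):
  [0→0.25]: (0.00+8.65)/2 × 0.25 = 1.08125
  [0.25→6.25]: (8.65+10.73)/2 × 6 = 58.14
  [6.25→12.25]: (10.73+2.44)/2 × 6 = 39.51
  Sum = 98.73125 µg/mL·h
Tail: C_last/k_e = 2.44/0.248 = 9.839
AUC_0→∞ (intranasal spray) = 98.73125 + 9.839 = 108.57025 µg/mL·h
F = (AUC_ev/D_ev)/(AUC_iv/D_iv) = (108.57025/375)/(355/250) = 0.289521/1.42 = 0.2039

F = 0.204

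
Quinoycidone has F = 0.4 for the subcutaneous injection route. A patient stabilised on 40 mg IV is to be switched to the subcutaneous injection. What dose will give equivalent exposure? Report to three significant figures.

For equal systemic exposure: F × D_ev = D_iv
D_ev = D_iv / F = 40 / 0.4 = 100 mg

D_subcutaneous = 100 mg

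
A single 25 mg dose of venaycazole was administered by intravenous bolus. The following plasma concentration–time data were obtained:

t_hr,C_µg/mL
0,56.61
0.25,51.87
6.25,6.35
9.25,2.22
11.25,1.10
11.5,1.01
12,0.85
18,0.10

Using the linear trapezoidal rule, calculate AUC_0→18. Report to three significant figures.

Trapezoidal AUC_0→18:
  [0→0.25]: (56.61+51.87)/2 × 0.25 = 13.56
  [0.25→6.25]: (51.87+6.35)/2 × 6 = 174.66
  [6.25→9.25]: (6.35+2.22)/2 × 3 = 12.855
  [9.25→11.25]: (2.22+1.10)/2 × 2 = 3.32
  [11.25→11.5]: (1.10+1.01)/2 × 0.25 = 0.26375
  [11.5→12]: (1.01+0.85)/2 × 0.5 = 0.465
  [12→18]: (0.85+0.10)/2 × 6 = 2.85
  Sum = 207.97375 µg/mL·hr

AUC = 208 µg/mL·hr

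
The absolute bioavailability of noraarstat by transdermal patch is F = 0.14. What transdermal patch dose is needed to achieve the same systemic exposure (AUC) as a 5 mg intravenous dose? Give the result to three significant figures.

D_transdermal = 35.7 mg

For equal systemic exposure: F × D_ev = D_iv
D_ev = D_iv / F = 5 / 0.14 = 35.7143 mg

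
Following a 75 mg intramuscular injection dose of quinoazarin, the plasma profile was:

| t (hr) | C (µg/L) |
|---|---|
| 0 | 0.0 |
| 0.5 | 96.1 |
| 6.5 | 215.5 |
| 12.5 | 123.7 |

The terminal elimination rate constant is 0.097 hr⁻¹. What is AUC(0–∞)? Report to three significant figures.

Trapezoidal AUC_0→12.5:
  [0→0.5]: (0.0+96.1)/2 × 0.5 = 24.025
  [0.5→6.5]: (96.1+215.5)/2 × 6 = 934.8
  [6.5→12.5]: (215.5+123.7)/2 × 6 = 1017.6
  Sum = 1976.425 µg/L·hr
Extrapolated tail: C_last / k_e = 123.7 / 0.097 = 1275.258
AUC_0→∞ = 1976.425 + 1275.258 = 3251.683 µg/L·hr

AUC = 3250 µg/L·hr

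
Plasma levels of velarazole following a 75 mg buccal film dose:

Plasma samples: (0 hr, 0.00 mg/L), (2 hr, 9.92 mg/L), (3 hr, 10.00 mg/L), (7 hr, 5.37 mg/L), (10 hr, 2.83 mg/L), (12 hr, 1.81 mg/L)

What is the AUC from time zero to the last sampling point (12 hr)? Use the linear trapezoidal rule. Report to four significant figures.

Trapezoidal AUC_0→12:
  [0→2]: (0.00+9.92)/2 × 2 = 9.92
  [2→3]: (9.92+10.00)/2 × 1 = 9.96
  [3→7]: (10.00+5.37)/2 × 4 = 30.74
  [7→10]: (5.37+2.83)/2 × 3 = 12.3
  [10→12]: (2.83+1.81)/2 × 2 = 4.64
  Sum = 67.56 mg/L·hr

AUC = 67.56 mg/L·hr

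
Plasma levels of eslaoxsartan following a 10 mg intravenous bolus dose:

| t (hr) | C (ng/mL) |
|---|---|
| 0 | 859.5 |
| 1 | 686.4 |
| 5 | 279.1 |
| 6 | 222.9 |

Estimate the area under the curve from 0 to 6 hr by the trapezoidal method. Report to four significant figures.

AUC = 2955 ng/mL·hr

Trapezoidal AUC_0→6:
  [0→1]: (859.5+686.4)/2 × 1 = 772.95
  [1→5]: (686.4+279.1)/2 × 4 = 1931.0
  [5→6]: (279.1+222.9)/2 × 1 = 251.0
  Sum = 2954.95 ng/mL·hr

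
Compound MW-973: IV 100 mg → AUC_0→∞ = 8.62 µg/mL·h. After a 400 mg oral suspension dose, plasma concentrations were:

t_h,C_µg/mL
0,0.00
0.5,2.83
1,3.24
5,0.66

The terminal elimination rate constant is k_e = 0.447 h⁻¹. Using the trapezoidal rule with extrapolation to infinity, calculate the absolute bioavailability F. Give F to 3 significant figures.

F = 0.334

Trapezoidal AUC_0→5 (oral suspension):
  [0→0.5]: (0.00+2.83)/2 × 0.5 = 0.7075
  [0.5→1]: (2.83+3.24)/2 × 0.5 = 1.5175
  [1→5]: (3.24+0.66)/2 × 4 = 7.8
  Sum = 10.025 µg/mL·h
Tail: C_last/k_e = 0.66/0.447 = 1.477
AUC_0→∞ (oral suspension) = 10.025 + 1.477 = 11.502 µg/mL·h
F = (AUC_ev/D_ev)/(AUC_iv/D_iv) = (11.502/400)/(8.62/100) = 0.028755/0.0862 = 0.3336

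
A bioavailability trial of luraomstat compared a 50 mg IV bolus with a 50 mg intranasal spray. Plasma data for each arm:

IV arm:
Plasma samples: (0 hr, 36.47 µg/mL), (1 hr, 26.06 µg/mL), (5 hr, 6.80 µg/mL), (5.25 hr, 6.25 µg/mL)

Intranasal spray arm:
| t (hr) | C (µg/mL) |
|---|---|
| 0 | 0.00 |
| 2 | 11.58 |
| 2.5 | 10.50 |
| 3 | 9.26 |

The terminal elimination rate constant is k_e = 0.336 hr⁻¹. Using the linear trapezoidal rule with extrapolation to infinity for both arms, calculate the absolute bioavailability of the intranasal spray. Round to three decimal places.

Trapezoidal AUC_0→5.25 (IV):
  [0→1]: (36.47+26.06)/2 × 1 = 31.265
  [1→5]: (26.06+6.80)/2 × 4 = 65.72
  [5→5.25]: (6.80+6.25)/2 × 0.25 = 1.63125
  Sum = 98.61625 µg/mL·hr
IV tail: 6.25/0.336 = 18.601; AUC_iv,0→∞ = 98.61625 + 18.601 = 117.21725 µg/mL·hr
Trapezoidal AUC_0→3 (intranasal spray):
  [0→2]: (0.00+11.58)/2 × 2 = 11.58
  [2→2.5]: (11.58+10.50)/2 × 0.5 = 5.52
  [2.5→3]: (10.50+9.26)/2 × 0.5 = 4.94
  Sum = 22.04 µg/mL·hr
intranasal spray tail: 9.26/0.336 = 27.560; AUC_ev,0→∞ = 22.04 + 27.560 = 49.6 µg/mL·hr
F = (AUC_ev/D_ev)/(AUC_iv/D_iv) = (49.6/50)/(117.21725/50) = 0.992/2.344345 = 0.4231

F = 0.423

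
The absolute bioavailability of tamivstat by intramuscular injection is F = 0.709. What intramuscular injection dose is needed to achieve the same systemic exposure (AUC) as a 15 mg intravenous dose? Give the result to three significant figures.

D_intramuscular = 21.2 mg

For equal systemic exposure: F × D_ev = D_iv
D_ev = D_iv / F = 15 / 0.709 = 21.1566 mg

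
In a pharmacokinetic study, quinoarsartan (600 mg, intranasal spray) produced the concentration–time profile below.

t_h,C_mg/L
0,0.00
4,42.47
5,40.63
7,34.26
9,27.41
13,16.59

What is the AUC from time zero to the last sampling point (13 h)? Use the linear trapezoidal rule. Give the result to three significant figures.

Trapezoidal AUC_0→13:
  [0→4]: (0.00+42.47)/2 × 4 = 84.94
  [4→5]: (42.47+40.63)/2 × 1 = 41.55
  [5→7]: (40.63+34.26)/2 × 2 = 74.89
  [7→9]: (34.26+27.41)/2 × 2 = 61.67
  [9→13]: (27.41+16.59)/2 × 4 = 88.0
  Sum = 351.05 mg/L·h

AUC = 351 mg/L·h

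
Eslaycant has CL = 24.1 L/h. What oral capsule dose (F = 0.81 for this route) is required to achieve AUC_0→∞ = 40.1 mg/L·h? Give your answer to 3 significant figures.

Dose = CL × AUC_0→∞ / F
     = 24.1 × 40.1 / 0.81 = 1193.1 mg

Dose = 1190 mg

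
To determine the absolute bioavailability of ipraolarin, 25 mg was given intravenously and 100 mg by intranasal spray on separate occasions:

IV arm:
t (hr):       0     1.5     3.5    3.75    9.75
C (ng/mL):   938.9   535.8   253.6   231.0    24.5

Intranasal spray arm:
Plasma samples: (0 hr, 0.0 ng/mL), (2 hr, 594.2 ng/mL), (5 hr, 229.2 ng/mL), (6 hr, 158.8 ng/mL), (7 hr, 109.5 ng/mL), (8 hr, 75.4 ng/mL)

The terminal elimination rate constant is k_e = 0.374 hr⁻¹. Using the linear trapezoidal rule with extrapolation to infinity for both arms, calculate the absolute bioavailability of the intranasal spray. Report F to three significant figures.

F = 0.220

Trapezoidal AUC_0→9.75 (IV):
  [0→1.5]: (938.9+535.8)/2 × 1.5 = 1106.025
  [1.5→3.5]: (535.8+253.6)/2 × 2 = 789.4
  [3.5→3.75]: (253.6+231.0)/2 × 0.25 = 60.575
  [3.75→9.75]: (231.0+24.5)/2 × 6 = 766.5
  Sum = 2722.5 ng/mL·hr
IV tail: 24.5/0.374 = 65.508; AUC_iv,0→∞ = 2722.5 + 65.508 = 2788.008 ng/mL·hr
Trapezoidal AUC_0→8 (intranasal spray):
  [0→2]: (0.0+594.2)/2 × 2 = 594.2
  [2→5]: (594.2+229.2)/2 × 3 = 1235.1
  [5→6]: (229.2+158.8)/2 × 1 = 194.0
  [6→7]: (158.8+109.5)/2 × 1 = 134.15
  [7→8]: (109.5+75.4)/2 × 1 = 92.45
  Sum = 2249.9 ng/mL·hr
intranasal spray tail: 75.4/0.374 = 201.604; AUC_ev,0→∞ = 2249.9 + 201.604 = 2451.504 ng/mL·hr
F = (AUC_ev/D_ev)/(AUC_iv/D_iv) = (2451.504/100)/(2788.008/25) = 24.51504/111.52032 = 0.2198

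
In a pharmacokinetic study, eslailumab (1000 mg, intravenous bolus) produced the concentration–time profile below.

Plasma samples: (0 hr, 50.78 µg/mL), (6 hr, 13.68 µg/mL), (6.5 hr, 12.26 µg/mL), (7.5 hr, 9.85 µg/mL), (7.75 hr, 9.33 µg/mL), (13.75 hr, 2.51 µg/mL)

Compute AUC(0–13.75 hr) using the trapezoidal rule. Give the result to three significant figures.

Trapezoidal AUC_0→13.75:
  [0→6]: (50.78+13.68)/2 × 6 = 193.38
  [6→6.5]: (13.68+12.26)/2 × 0.5 = 6.485
  [6.5→7.5]: (12.26+9.85)/2 × 1 = 11.055
  [7.5→7.75]: (9.85+9.33)/2 × 0.25 = 2.3975
  [7.75→13.75]: (9.33+2.51)/2 × 6 = 35.52
  Sum = 248.8375 µg/mL·hr

AUC = 249 µg/mL·hr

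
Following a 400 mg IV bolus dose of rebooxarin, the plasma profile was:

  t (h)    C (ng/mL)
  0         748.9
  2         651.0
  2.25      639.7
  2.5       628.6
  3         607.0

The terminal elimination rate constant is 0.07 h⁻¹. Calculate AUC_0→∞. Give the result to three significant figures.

Trapezoidal AUC_0→3:
  [0→2]: (748.9+651.0)/2 × 2 = 1399.9
  [2→2.25]: (651.0+639.7)/2 × 0.25 = 161.3375
  [2.25→2.5]: (639.7+628.6)/2 × 0.25 = 158.5375
  [2.5→3]: (628.6+607.0)/2 × 0.5 = 308.9
  Sum = 2028.675 ng/mL·h
Extrapolated tail: C_last / k_e = 607.0 / 0.07 = 8671.429
AUC_0→∞ = 2028.675 + 8671.429 = 10700.104 ng/mL·h

AUC = 10700 ng/mL·h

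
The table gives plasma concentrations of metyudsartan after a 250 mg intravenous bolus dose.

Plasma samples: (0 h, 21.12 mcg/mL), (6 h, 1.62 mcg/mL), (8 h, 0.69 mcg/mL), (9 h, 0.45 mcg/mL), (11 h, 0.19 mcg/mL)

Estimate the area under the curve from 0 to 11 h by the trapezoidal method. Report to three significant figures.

Trapezoidal AUC_0→11:
  [0→6]: (21.12+1.62)/2 × 6 = 68.22
  [6→8]: (1.62+0.69)/2 × 2 = 2.31
  [8→9]: (0.69+0.45)/2 × 1 = 0.57
  [9→11]: (0.45+0.19)/2 × 2 = 0.64
  Sum = 71.74 mcg/mL·h

AUC = 71.7 mcg/mL·h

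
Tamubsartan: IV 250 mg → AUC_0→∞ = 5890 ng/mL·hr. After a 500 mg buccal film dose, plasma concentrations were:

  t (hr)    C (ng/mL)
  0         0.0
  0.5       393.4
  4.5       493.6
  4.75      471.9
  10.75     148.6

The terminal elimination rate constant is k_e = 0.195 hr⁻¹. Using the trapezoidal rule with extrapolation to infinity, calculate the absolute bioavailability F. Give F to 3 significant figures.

F = 0.392

Trapezoidal AUC_0→10.75 (buccal film):
  [0→0.5]: (0.0+393.4)/2 × 0.5 = 98.35
  [0.5→4.5]: (393.4+493.6)/2 × 4 = 1774.0
  [4.5→4.75]: (493.6+471.9)/2 × 0.25 = 120.6875
  [4.75→10.75]: (471.9+148.6)/2 × 6 = 1861.5
  Sum = 3854.5375 ng/mL·hr
Tail: C_last/k_e = 148.6/0.195 = 762.051
AUC_0→∞ (buccal film) = 3854.5375 + 762.051 = 4616.5885 ng/mL·hr
F = (AUC_ev/D_ev)/(AUC_iv/D_iv) = (4616.5885/500)/(5890/250) = 9.233177/23.56 = 0.3919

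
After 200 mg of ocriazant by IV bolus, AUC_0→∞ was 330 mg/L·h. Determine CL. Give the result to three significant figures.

CL = 0.606 L/h

CL = Dose_iv / AUC_0→∞
   = 200 / 330 = 0.606061 L/h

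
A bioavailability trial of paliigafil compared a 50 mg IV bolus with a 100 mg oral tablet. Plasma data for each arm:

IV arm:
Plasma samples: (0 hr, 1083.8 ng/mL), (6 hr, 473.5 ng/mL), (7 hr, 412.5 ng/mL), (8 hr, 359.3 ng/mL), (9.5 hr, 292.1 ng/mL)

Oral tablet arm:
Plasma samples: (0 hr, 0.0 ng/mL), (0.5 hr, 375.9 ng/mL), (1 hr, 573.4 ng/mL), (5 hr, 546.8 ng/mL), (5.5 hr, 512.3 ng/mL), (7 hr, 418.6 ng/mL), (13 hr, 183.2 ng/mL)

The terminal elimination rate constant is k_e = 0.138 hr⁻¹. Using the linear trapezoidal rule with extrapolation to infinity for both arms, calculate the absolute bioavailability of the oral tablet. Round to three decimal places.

Trapezoidal AUC_0→9.5 (IV):
  [0→6]: (1083.8+473.5)/2 × 6 = 4671.9
  [6→7]: (473.5+412.5)/2 × 1 = 443.0
  [7→8]: (412.5+359.3)/2 × 1 = 385.9
  [8→9.5]: (359.3+292.1)/2 × 1.5 = 488.55
  Sum = 5989.35 ng/mL·hr
IV tail: 292.1/0.138 = 2116.667; AUC_iv,0→∞ = 5989.35 + 2116.667 = 8106.017 ng/mL·hr
Trapezoidal AUC_0→13 (oral tablet):
  [0→0.5]: (0.0+375.9)/2 × 0.5 = 93.975
  [0.5→1]: (375.9+573.4)/2 × 0.5 = 237.325
  [1→5]: (573.4+546.8)/2 × 4 = 2240.4
  [5→5.5]: (546.8+512.3)/2 × 0.5 = 264.775
  [5.5→7]: (512.3+418.6)/2 × 1.5 = 698.175
  [7→13]: (418.6+183.2)/2 × 6 = 1805.4
  Sum = 5340.05 ng/mL·hr
oral tablet tail: 183.2/0.138 = 1327.536; AUC_ev,0→∞ = 5340.05 + 1327.536 = 6667.586 ng/mL·hr
F = (AUC_ev/D_ev)/(AUC_iv/D_iv) = (6667.586/100)/(8106.017/50) = 66.67586/162.12034 = 0.4113

F = 0.411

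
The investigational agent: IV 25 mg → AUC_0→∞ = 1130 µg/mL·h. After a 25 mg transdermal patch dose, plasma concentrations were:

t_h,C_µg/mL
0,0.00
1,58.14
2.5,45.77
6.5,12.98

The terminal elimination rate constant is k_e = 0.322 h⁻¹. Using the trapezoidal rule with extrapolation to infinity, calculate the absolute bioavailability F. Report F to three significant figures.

Trapezoidal AUC_0→6.5 (transdermal patch):
  [0→1]: (0.00+58.14)/2 × 1 = 29.07
  [1→2.5]: (58.14+45.77)/2 × 1.5 = 77.9325
  [2.5→6.5]: (45.77+12.98)/2 × 4 = 117.5
  Sum = 224.5025 µg/mL·h
Tail: C_last/k_e = 12.98/0.322 = 40.311
AUC_0→∞ (transdermal patch) = 224.5025 + 40.311 = 264.8135 µg/mL·h
F = (AUC_ev/D_ev)/(AUC_iv/D_iv) = (264.8135/25)/(1130/25) = 10.59254/45.2 = 0.2343

F = 0.234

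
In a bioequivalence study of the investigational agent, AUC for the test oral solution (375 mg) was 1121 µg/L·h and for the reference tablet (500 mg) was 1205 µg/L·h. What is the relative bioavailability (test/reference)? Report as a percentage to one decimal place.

F_rel = (AUC_test/D_test) / (AUC_ref/D_ref)
      = (1121/375) / (1205/500)
      = 2.98933 / 2.41 = 1.2404 = 124.04%

F_rel = 124.0%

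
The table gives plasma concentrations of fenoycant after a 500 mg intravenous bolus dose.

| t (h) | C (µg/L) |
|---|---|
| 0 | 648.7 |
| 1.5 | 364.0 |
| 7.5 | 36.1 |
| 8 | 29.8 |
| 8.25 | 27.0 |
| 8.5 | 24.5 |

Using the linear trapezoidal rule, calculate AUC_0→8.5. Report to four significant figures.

AUC = 1990 µg/L·h

Trapezoidal AUC_0→8.5:
  [0→1.5]: (648.7+364.0)/2 × 1.5 = 759.525
  [1.5→7.5]: (364.0+36.1)/2 × 6 = 1200.3
  [7.5→8]: (36.1+29.8)/2 × 0.5 = 16.475
  [8→8.25]: (29.8+27.0)/2 × 0.25 = 7.1
  [8.25→8.5]: (27.0+24.5)/2 × 0.25 = 6.4375
  Sum = 1989.8375 µg/L·h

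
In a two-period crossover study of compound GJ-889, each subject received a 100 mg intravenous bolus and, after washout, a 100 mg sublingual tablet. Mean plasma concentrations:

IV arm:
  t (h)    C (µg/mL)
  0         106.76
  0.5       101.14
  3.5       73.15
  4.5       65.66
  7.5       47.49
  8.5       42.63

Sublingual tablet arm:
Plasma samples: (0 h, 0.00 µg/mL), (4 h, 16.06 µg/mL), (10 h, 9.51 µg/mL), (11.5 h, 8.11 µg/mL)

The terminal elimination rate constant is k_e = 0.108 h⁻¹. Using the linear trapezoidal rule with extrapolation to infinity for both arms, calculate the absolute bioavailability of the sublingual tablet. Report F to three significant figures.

F = 0.199

Trapezoidal AUC_0→8.5 (IV):
  [0→0.5]: (106.76+101.14)/2 × 0.5 = 51.975
  [0.5→3.5]: (101.14+73.15)/2 × 3 = 261.435
  [3.5→4.5]: (73.15+65.66)/2 × 1 = 69.405
  [4.5→7.5]: (65.66+47.49)/2 × 3 = 169.725
  [7.5→8.5]: (47.49+42.63)/2 × 1 = 45.06
  Sum = 597.6 µg/mL·h
IV tail: 42.63/0.108 = 394.722; AUC_iv,0→∞ = 597.6 + 394.722 = 992.322 µg/mL·h
Trapezoidal AUC_0→11.5 (sublingual tablet):
  [0→4]: (0.00+16.06)/2 × 4 = 32.12
  [4→10]: (16.06+9.51)/2 × 6 = 76.71
  [10→11.5]: (9.51+8.11)/2 × 1.5 = 13.215
  Sum = 122.045 µg/mL·h
sublingual tablet tail: 8.11/0.108 = 75.093; AUC_ev,0→∞ = 122.045 + 75.093 = 197.138 µg/mL·h
F = (AUC_ev/D_ev)/(AUC_iv/D_iv) = (197.138/100)/(992.322/100) = 1.97138/9.92322 = 0.1987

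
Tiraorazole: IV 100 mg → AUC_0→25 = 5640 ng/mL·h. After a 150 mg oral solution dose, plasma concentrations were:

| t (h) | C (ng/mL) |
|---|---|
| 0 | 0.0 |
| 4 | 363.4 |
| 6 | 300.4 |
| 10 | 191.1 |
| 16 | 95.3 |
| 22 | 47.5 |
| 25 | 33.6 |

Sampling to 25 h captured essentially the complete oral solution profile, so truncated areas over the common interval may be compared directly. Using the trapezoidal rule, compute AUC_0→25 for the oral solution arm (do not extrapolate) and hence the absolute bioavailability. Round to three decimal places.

F = 0.447

Trapezoidal AUC_0→25 (oral solution):
  [0→4]: (0.0+363.4)/2 × 4 = 726.8
  [4→6]: (363.4+300.4)/2 × 2 = 663.8
  [6→10]: (300.4+191.1)/2 × 4 = 983.0
  [10→16]: (191.1+95.3)/2 × 6 = 859.2
  [16→22]: (95.3+47.5)/2 × 6 = 428.4
  [22→25]: (47.5+33.6)/2 × 3 = 121.65
  Sum = 3782.85 ng/mL·h
F = (AUC_ev/D_ev)/(AUC_iv/D_iv) = (3782.85/150)/(5640/100) = 25.219/56.4 = 0.4471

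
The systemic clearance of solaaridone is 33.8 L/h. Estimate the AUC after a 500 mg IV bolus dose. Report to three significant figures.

AUC = 14.8 mg/L·h

AUC_0→∞ = Dose_iv / CL
        = 500 / 33.8 = 14.7929 mg/L·h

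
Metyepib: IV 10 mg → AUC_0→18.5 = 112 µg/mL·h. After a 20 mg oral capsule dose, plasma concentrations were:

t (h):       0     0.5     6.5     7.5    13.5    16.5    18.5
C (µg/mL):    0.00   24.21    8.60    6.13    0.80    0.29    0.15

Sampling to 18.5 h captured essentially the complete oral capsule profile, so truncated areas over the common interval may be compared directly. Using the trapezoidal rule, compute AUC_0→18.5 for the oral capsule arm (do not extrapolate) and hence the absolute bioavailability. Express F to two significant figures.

Trapezoidal AUC_0→18.5 (oral capsule):
  [0→0.5]: (0.00+24.21)/2 × 0.5 = 6.0525
  [0.5→6.5]: (24.21+8.60)/2 × 6 = 98.43
  [6.5→7.5]: (8.60+6.13)/2 × 1 = 7.365
  [7.5→13.5]: (6.13+0.80)/2 × 6 = 20.79
  [13.5→16.5]: (0.80+0.29)/2 × 3 = 1.635
  [16.5→18.5]: (0.29+0.15)/2 × 2 = 0.44
  Sum = 134.7125 µg/mL·h
F = (AUC_ev/D_ev)/(AUC_iv/D_iv) = (134.7125/20)/(112/10) = 6.735625/11.2 = 0.6014

F = 0.60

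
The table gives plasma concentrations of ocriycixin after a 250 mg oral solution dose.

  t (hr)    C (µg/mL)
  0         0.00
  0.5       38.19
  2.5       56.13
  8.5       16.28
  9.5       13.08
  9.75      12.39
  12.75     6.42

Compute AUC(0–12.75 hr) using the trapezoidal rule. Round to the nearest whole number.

Trapezoidal AUC_0→12.75:
  [0→0.5]: (0.00+38.19)/2 × 0.5 = 9.5475
  [0.5→2.5]: (38.19+56.13)/2 × 2 = 94.32
  [2.5→8.5]: (56.13+16.28)/2 × 6 = 217.23
  [8.5→9.5]: (16.28+13.08)/2 × 1 = 14.68
  [9.5→9.75]: (13.08+12.39)/2 × 0.25 = 3.18375
  [9.75→12.75]: (12.39+6.42)/2 × 3 = 28.215
  Sum = 367.17625 µg/mL·hr

AUC = 367 µg/mL·hr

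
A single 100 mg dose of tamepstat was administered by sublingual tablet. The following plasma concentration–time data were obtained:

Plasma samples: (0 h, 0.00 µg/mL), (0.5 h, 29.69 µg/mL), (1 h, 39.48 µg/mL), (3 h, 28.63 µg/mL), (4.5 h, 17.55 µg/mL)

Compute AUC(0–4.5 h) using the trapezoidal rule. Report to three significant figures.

Trapezoidal AUC_0→4.5:
  [0→0.5]: (0.00+29.69)/2 × 0.5 = 7.4225
  [0.5→1]: (29.69+39.48)/2 × 0.5 = 17.2925
  [1→3]: (39.48+28.63)/2 × 2 = 68.11
  [3→4.5]: (28.63+17.55)/2 × 1.5 = 34.635
  Sum = 127.46 µg/mL·h

AUC = 127 µg/mL·h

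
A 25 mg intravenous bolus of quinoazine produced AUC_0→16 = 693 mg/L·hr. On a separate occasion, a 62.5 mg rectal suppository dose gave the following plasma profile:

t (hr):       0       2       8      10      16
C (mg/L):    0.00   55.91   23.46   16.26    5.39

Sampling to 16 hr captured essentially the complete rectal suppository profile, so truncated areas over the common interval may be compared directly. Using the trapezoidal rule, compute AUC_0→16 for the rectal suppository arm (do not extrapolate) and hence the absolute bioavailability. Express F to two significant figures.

F = 0.23

Trapezoidal AUC_0→16 (rectal suppository):
  [0→2]: (0.00+55.91)/2 × 2 = 55.91
  [2→8]: (55.91+23.46)/2 × 6 = 238.11
  [8→10]: (23.46+16.26)/2 × 2 = 39.72
  [10→16]: (16.26+5.39)/2 × 6 = 64.95
  Sum = 398.69 mg/L·hr
F = (AUC_ev/D_ev)/(AUC_iv/D_iv) = (398.69/62.5)/(693/25) = 6.37904/27.72 = 0.2301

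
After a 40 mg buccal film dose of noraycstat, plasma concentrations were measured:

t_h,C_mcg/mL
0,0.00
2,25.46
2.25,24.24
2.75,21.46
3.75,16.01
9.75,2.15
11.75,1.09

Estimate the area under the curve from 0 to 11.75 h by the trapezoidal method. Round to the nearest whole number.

Trapezoidal AUC_0→11.75:
  [0→2]: (0.00+25.46)/2 × 2 = 25.46
  [2→2.25]: (25.46+24.24)/2 × 0.25 = 6.2125
  [2.25→2.75]: (24.24+21.46)/2 × 0.5 = 11.425
  [2.75→3.75]: (21.46+16.01)/2 × 1 = 18.735
  [3.75→9.75]: (16.01+2.15)/2 × 6 = 54.48
  [9.75→11.75]: (2.15+1.09)/2 × 2 = 3.24
  Sum = 119.5525 mcg/mL·h

AUC = 120 mcg/mL·h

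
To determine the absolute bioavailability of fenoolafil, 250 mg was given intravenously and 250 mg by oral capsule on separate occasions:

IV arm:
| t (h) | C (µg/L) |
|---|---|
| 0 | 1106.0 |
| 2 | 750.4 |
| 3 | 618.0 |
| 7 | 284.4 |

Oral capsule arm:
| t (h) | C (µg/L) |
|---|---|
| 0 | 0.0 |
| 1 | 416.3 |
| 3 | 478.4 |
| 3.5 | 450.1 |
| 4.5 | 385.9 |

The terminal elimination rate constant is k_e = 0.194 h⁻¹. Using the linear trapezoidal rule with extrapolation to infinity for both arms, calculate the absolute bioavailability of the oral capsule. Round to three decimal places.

Trapezoidal AUC_0→7 (IV):
  [0→2]: (1106.0+750.4)/2 × 2 = 1856.4
  [2→3]: (750.4+618.0)/2 × 1 = 684.2
  [3→7]: (618.0+284.4)/2 × 4 = 1804.8
  Sum = 4345.4 µg/L·h
IV tail: 284.4/0.194 = 1465.979; AUC_iv,0→∞ = 4345.4 + 1465.979 = 5811.379 µg/L·h
Trapezoidal AUC_0→4.5 (oral capsule):
  [0→1]: (0.0+416.3)/2 × 1 = 208.15
  [1→3]: (416.3+478.4)/2 × 2 = 894.7
  [3→3.5]: (478.4+450.1)/2 × 0.5 = 232.125
  [3.5→4.5]: (450.1+385.9)/2 × 1 = 418.0
  Sum = 1752.975 µg/L·h
oral capsule tail: 385.9/0.194 = 1989.175; AUC_ev,0→∞ = 1752.975 + 1989.175 = 3742.15 µg/L·h
F = (AUC_ev/D_ev)/(AUC_iv/D_iv) = (3742.15/250)/(5811.379/250) = 14.9686/23.245516 = 0.6439

F = 0.644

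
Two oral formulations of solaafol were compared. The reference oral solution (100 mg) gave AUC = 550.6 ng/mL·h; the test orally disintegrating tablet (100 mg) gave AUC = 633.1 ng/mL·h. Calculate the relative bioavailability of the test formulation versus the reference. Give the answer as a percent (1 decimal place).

F_rel = 115.0%

F_rel = (AUC_test/D_test) / (AUC_ref/D_ref)
      = (633.1/100) / (550.6/100)
      = 6.331 / 5.506 = 1.1498 = 114.98%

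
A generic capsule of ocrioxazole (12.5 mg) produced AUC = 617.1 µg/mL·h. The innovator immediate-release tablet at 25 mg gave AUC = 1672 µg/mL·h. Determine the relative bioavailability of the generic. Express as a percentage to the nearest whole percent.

F_rel = (AUC_test/D_test) / (AUC_ref/D_ref)
      = (617.1/12.5) / (1672/25)
      = 49.368 / 66.88 = 0.7382 = 73.82%

F_rel = 74%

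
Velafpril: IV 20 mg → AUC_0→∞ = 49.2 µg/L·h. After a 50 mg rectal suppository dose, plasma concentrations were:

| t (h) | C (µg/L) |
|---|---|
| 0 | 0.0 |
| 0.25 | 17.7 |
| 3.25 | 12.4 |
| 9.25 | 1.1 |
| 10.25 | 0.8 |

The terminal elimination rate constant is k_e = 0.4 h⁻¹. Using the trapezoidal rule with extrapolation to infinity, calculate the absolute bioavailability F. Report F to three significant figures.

F = 0.738

Trapezoidal AUC_0→10.25 (rectal suppository):
  [0→0.25]: (0.0+17.7)/2 × 0.25 = 2.2125
  [0.25→3.25]: (17.7+12.4)/2 × 3 = 45.15
  [3.25→9.25]: (12.4+1.1)/2 × 6 = 40.5
  [9.25→10.25]: (1.1+0.8)/2 × 1 = 0.95
  Sum = 88.8125 µg/L·h
Tail: C_last/k_e = 0.8/0.4 = 2.000
AUC_0→∞ (rectal suppository) = 88.8125 + 2.000 = 90.8125 µg/L·h
F = (AUC_ev/D_ev)/(AUC_iv/D_iv) = (90.8125/50)/(49.2/20) = 1.81625/2.46 = 0.7383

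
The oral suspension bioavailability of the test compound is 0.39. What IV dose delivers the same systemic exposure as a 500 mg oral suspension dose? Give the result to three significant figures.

Systemic exposure from an extravascular dose = F × D_ev, so the equivalent IV dose is F × D_ev.
D_iv = F × D_ev = 0.39 × 500 = 195 mg

D_iv = 195 mg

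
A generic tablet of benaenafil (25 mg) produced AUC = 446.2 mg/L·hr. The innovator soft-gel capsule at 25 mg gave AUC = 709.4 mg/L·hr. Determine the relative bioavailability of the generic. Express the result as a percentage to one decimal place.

F_rel = 62.9%

F_rel = (AUC_test/D_test) / (AUC_ref/D_ref)
      = (446.2/25) / (709.4/25)
      = 17.848 / 28.376 = 0.6290 = 62.90%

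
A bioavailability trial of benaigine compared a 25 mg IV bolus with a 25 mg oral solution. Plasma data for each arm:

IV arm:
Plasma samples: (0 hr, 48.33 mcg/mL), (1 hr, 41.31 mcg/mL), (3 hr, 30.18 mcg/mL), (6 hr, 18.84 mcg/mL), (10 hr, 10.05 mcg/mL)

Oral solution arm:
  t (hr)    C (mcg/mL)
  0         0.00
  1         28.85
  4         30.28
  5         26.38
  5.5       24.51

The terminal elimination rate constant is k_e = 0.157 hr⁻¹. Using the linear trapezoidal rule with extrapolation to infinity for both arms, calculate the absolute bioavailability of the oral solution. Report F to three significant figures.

F = 0.964

Trapezoidal AUC_0→10 (IV):
  [0→1]: (48.33+41.31)/2 × 1 = 44.82
  [1→3]: (41.31+30.18)/2 × 2 = 71.49
  [3→6]: (30.18+18.84)/2 × 3 = 73.53
  [6→10]: (18.84+10.05)/2 × 4 = 57.78
  Sum = 247.62 mcg/mL·hr
IV tail: 10.05/0.157 = 64.013; AUC_iv,0→∞ = 247.62 + 64.013 = 311.633 mcg/mL·hr
Trapezoidal AUC_0→5.5 (oral solution):
  [0→1]: (0.00+28.85)/2 × 1 = 14.425
  [1→4]: (28.85+30.28)/2 × 3 = 88.695
  [4→5]: (30.28+26.38)/2 × 1 = 28.33
  [5→5.5]: (26.38+24.51)/2 × 0.5 = 12.7225
  Sum = 144.1725 mcg/mL·hr
oral solution tail: 24.51/0.157 = 156.115; AUC_ev,0→∞ = 144.1725 + 156.115 = 300.2875 mcg/mL·hr
F = (AUC_ev/D_ev)/(AUC_iv/D_iv) = (300.2875/25)/(311.633/25) = 12.0115/12.46532 = 0.9636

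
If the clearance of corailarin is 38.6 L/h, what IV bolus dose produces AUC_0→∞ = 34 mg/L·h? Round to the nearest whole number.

Dose = 1312 mg

Dose_iv = CL × AUC_0→∞
     = 38.6 × 34 = 1312.4 mg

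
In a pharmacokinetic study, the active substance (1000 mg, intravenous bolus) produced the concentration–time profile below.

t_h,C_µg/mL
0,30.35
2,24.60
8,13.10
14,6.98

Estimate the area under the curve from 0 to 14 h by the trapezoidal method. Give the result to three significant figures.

AUC = 228 µg/mL·h

Trapezoidal AUC_0→14:
  [0→2]: (30.35+24.60)/2 × 2 = 54.95
  [2→8]: (24.60+13.10)/2 × 6 = 113.1
  [8→14]: (13.10+6.98)/2 × 6 = 60.24
  Sum = 228.29 µg/mL·h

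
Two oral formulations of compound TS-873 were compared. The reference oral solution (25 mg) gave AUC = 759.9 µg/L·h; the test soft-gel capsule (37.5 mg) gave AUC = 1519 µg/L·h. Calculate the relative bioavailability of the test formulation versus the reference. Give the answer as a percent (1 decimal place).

F_rel = (AUC_test/D_test) / (AUC_ref/D_ref)
      = (1519/37.5) / (759.9/25)
      = 40.5067 / 30.396 = 1.3326 = 133.26%

F_rel = 133.3%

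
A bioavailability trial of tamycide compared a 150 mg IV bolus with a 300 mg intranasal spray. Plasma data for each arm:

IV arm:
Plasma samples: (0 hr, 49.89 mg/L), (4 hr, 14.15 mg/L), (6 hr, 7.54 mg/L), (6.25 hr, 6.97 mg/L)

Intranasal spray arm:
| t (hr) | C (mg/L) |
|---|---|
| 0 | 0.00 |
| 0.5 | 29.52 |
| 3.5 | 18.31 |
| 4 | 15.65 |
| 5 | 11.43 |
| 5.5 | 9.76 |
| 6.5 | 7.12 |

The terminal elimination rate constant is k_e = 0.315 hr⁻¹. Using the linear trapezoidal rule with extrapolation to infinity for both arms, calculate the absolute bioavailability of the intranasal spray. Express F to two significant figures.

F = 0.40

Trapezoidal AUC_0→6.25 (IV):
  [0→4]: (49.89+14.15)/2 × 4 = 128.08
  [4→6]: (14.15+7.54)/2 × 2 = 21.69
  [6→6.25]: (7.54+6.97)/2 × 0.25 = 1.81375
  Sum = 151.58375 mg/L·hr
IV tail: 6.97/0.315 = 22.127; AUC_iv,0→∞ = 151.58375 + 22.127 = 173.71075 mg/L·hr
Trapezoidal AUC_0→6.5 (intranasal spray):
  [0→0.5]: (0.00+29.52)/2 × 0.5 = 7.38
  [0.5→3.5]: (29.52+18.31)/2 × 3 = 71.745
  [3.5→4]: (18.31+15.65)/2 × 0.5 = 8.49
  [4→5]: (15.65+11.43)/2 × 1 = 13.54
  [5→5.5]: (11.43+9.76)/2 × 0.5 = 5.2975
  [5.5→6.5]: (9.76+7.12)/2 × 1 = 8.44
  Sum = 114.8925 mg/L·hr
intranasal spray tail: 7.12/0.315 = 22.603; AUC_ev,0→∞ = 114.8925 + 22.603 = 137.4955 mg/L·hr
F = (AUC_ev/D_ev)/(AUC_iv/D_iv) = (137.4955/300)/(173.71075/150) = 0.458318/1.15807 = 0.3958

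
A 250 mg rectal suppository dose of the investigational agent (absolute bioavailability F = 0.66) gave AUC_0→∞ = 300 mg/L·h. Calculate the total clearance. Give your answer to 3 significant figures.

CL = 0.550 L/h

CL = F × Dose / AUC_0→∞
   = 0.66 × 250 / 300 = 0.55 L/h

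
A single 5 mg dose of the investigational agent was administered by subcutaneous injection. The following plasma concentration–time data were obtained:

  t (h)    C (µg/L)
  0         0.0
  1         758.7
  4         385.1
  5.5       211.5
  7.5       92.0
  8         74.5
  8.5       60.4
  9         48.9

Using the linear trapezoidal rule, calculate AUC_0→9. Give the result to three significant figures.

AUC = 2950 µg/L·h

Trapezoidal AUC_0→9:
  [0→1]: (0.0+758.7)/2 × 1 = 379.35
  [1→4]: (758.7+385.1)/2 × 3 = 1715.7
  [4→5.5]: (385.1+211.5)/2 × 1.5 = 447.45
  [5.5→7.5]: (211.5+92.0)/2 × 2 = 303.5
  [7.5→8]: (92.0+74.5)/2 × 0.5 = 41.625
  [8→8.5]: (74.5+60.4)/2 × 0.5 = 33.725
  [8.5→9]: (60.4+48.9)/2 × 0.5 = 27.325
  Sum = 2948.675 µg/L·h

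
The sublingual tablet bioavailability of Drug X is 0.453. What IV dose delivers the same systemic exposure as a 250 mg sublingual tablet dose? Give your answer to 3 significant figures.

D_iv = 113 mg

Systemic exposure from an extravascular dose = F × D_ev, so the equivalent IV dose is F × D_ev.
D_iv = F × D_ev = 0.453 × 250 = 113.25 mg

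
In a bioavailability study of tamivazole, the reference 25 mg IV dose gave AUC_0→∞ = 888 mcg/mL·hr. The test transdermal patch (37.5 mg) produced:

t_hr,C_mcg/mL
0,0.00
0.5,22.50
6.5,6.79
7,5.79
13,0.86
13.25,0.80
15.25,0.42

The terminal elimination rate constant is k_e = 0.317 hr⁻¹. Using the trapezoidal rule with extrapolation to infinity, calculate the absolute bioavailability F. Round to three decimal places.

Trapezoidal AUC_0→15.25 (transdermal patch):
  [0→0.5]: (0.00+22.50)/2 × 0.5 = 5.625
  [0.5→6.5]: (22.50+6.79)/2 × 6 = 87.87
  [6.5→7]: (6.79+5.79)/2 × 0.5 = 3.145
  [7→13]: (5.79+0.86)/2 × 6 = 19.95
  [13→13.25]: (0.86+0.80)/2 × 0.25 = 0.2075
  [13.25→15.25]: (0.80+0.42)/2 × 2 = 1.22
  Sum = 118.0175 mcg/mL·hr
Tail: C_last/k_e = 0.42/0.317 = 1.325
AUC_0→∞ (transdermal patch) = 118.0175 + 1.325 = 119.3425 mcg/mL·hr
F = (AUC_ev/D_ev)/(AUC_iv/D_iv) = (119.3425/37.5)/(888/25) = 3.18247/35.52 = 0.0896

F = 0.090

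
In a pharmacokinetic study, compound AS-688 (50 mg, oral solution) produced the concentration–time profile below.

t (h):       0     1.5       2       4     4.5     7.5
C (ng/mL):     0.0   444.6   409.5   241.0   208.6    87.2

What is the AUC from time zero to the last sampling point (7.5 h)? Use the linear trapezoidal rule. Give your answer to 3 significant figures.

Trapezoidal AUC_0→7.5:
  [0→1.5]: (0.0+444.6)/2 × 1.5 = 333.45
  [1.5→2]: (444.6+409.5)/2 × 0.5 = 213.525
  [2→4]: (409.5+241.0)/2 × 2 = 650.5
  [4→4.5]: (241.0+208.6)/2 × 0.5 = 112.4
  [4.5→7.5]: (208.6+87.2)/2 × 3 = 443.7
  Sum = 1753.575 ng/mL·h

AUC = 1750 ng/mL·h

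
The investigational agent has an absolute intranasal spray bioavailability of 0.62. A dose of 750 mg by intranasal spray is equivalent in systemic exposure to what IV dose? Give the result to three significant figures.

Systemic exposure from an extravascular dose = F × D_ev, so the equivalent IV dose is F × D_ev.
D_iv = F × D_ev = 0.62 × 750 = 465 mg

D_iv = 465 mg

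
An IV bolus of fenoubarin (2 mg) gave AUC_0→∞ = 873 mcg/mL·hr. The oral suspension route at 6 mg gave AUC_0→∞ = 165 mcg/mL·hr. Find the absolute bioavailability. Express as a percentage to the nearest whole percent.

F = 6%

F = (AUC_ev / D_ev) / (AUC_iv / D_iv)
  = (165/6) / (873/2)
  = 27.5 / 436.5 = 0.0630
  = 6.30%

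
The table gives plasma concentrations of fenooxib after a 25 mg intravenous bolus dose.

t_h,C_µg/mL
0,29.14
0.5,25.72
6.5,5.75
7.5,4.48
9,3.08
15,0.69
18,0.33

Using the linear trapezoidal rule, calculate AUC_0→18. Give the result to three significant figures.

Trapezoidal AUC_0→18:
  [0→0.5]: (29.14+25.72)/2 × 0.5 = 13.715
  [0.5→6.5]: (25.72+5.75)/2 × 6 = 94.41
  [6.5→7.5]: (5.75+4.48)/2 × 1 = 5.115
  [7.5→9]: (4.48+3.08)/2 × 1.5 = 5.67
  [9→15]: (3.08+0.69)/2 × 6 = 11.31
  [15→18]: (0.69+0.33)/2 × 3 = 1.53
  Sum = 131.75 µg/mL·h

AUC = 132 µg/mL·h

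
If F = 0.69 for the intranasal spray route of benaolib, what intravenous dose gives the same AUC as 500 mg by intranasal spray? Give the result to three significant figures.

Systemic exposure from an extravascular dose = F × D_ev, so the equivalent IV dose is F × D_ev.
D_iv = F × D_ev = 0.69 × 500 = 345 mg

D_iv = 345 mg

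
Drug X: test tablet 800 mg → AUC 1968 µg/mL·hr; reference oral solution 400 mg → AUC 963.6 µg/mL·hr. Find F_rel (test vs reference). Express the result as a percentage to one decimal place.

F_rel = 102.1%

F_rel = (AUC_test/D_test) / (AUC_ref/D_ref)
      = (1968/800) / (963.6/400)
      = 2.46 / 2.409 = 1.0212 = 102.12%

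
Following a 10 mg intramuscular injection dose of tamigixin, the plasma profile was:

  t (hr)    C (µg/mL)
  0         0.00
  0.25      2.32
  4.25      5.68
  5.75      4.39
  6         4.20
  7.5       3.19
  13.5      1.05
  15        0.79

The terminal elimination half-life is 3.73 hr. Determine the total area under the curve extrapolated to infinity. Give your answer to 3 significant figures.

Trapezoidal AUC_0→15:
  [0→0.25]: (0.00+2.32)/2 × 0.25 = 0.29
  [0.25→4.25]: (2.32+5.68)/2 × 4 = 16.0
  [4.25→5.75]: (5.68+4.39)/2 × 1.5 = 7.5525
  [5.75→6]: (4.39+4.20)/2 × 0.25 = 1.07375
  [6→7.5]: (4.20+3.19)/2 × 1.5 = 5.5425
  [7.5→13.5]: (3.19+1.05)/2 × 6 = 12.72
  [13.5→15]: (1.05+0.79)/2 × 1.5 = 1.38
  Sum = 44.55875 µg/mL·hr
k_e = ln2 / t½ = 0.693147 / 3.73 = 0.1858 hr^-1
Extrapolated tail: C_last / k_e = 0.79 / 0.1858 = 4.252
AUC_0→∞ = 44.55875 + 4.252 = 48.81075 µg/mL·hr

AUC = 48.8 µg/mL·hr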